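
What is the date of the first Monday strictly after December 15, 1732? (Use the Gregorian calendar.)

December 22, 1732

Dec 15, 1732 is a Monday.
From Monday to the next Monday is 7 days.
Dec 15, 1732 + 7 = Dec 22, 1732.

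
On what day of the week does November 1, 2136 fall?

Thursday

Doomsday rule: the anchor day for the 2100s is Sunday. For year 36: 36÷12 = 3 r 0, and 0÷4 = 0, so 3+0+0 = 3.
Sunday + 3 ≡ Wednesday — that's 2136's doomsday.
In November the doomsday date is Nov 7.
Nov 1 is 6 days before Nov 7; 6 mod 7 = 6, so Wednesday − 6 = Thursday.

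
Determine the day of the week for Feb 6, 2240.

Thursday

Doomsday rule: the anchor day for the 2200s is Friday. For year 40: 40÷12 = 3 r 4, and 4÷4 = 1, so 3+4+1 = 8.
Friday + 8 ≡ Saturday — that's 2240's doomsday.
In February the doomsday date is Feb 29 (2240 is a leap year (divisible by 4)).
Feb 6 is 23 days before Feb 29; 23 mod 7 = 2, so Saturday − 2 = Thursday.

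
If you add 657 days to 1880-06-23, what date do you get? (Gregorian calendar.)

April 11, 1882

+365 (one year) → Jun 23, 1881 (292 left).
Jun has 30 days: +8 → Jul 1, 1881 (284 left).
Jul has 31 days: +31 → Aug 1, 1881 (253 left).
Aug has 31 days: +31 → Sep 1, 1881 (222 left).
Sep has 30 days: +30 → Oct 1, 1881 (192 left).
Oct has 31 days: +31 → Nov 1, 1881 (161 left).
Nov has 30 days: +30 → Dec 1, 1881 (131 left).
Dec has 31 days: +31 → Jan 1, 1882 (100 left).
Jan has 31 days: +31 → Feb 1, 1882 (69 left).
Feb has 28 days: +28 → Mar 1, 1882 (41 left).
Mar has 31 days: +31 → Apr 1, 1882 (10 left).
+10 → Apr 11, 1882.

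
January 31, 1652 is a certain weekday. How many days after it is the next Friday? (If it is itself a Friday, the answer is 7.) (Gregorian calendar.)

2

Jan 31, 1652 is a Wednesday.
From Wednesday to the next Friday is 2 days.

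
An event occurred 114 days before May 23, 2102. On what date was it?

January 29, 2102

−23 → Apr 30, 2102 (end of Apr, 30 days; 91 left).
−30 → Mar 31, 2102 (end of Mar, 31 days; 61 left).
−31 → Feb 28, 2102 (end of Feb, 28 days; 30 left).
−28 → Jan 31, 2102 (end of Jan, 31 days; 2 left).
−2 → Jan 29, 2102.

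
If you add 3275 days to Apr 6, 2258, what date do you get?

March 25, 2267

+365 (one year) → Apr 6, 2259 (2910 left).
+366 (one year; includes Feb 29, 2260) → Apr 6, 2260 (2544 left).
+365 (one year) → Apr 6, 2261 (2179 left).
+365 (one year) → Apr 6, 2262 (1814 left).
+365 (one year) → Apr 6, 2263 (1449 left).
+366 (one year; includes Feb 29, 2264) → Apr 6, 2264 (1083 left).
+365 (one year) → Apr 6, 2265 (718 left).
+365 (one year) → Apr 6, 2266 (353 left).
Apr has 30 days: +25 → May 1, 2266 (328 left).
May has 31 days: +31 → Jun 1, 2266 (297 left).
Jun has 30 days: +30 → Jul 1, 2266 (267 left).
Jul has 31 days: +31 → Aug 1, 2266 (236 left).
Aug has 31 days: +31 → Sep 1, 2266 (205 left).
Sep has 30 days: +30 → Oct 1, 2266 (175 left).
Oct has 31 days: +31 → Nov 1, 2266 (144 left).
Nov has 30 days: +30 → Dec 1, 2266 (114 left).
Dec has 31 days: +31 → Jan 1, 2267 (83 left).
Jan has 31 days: +31 → Feb 1, 2267 (52 left).
Feb has 28 days: +28 → Mar 1, 2267 (24 left).
+24 → Mar 25, 2267.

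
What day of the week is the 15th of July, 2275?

Doomsday rule: the anchor day for the 2200s is Friday. For year 75: 75÷12 = 6 r 3, and 3÷4 = 0, so 6+3+0 = 9.
Friday + 9 ≡ Sunday — that's 2275's doomsday.
In July the doomsday date is Jul 11.
Jul 15 is 4 days after Jul 11; 4 mod 7 = 4, so Sunday + 4 = Thursday.

Thursday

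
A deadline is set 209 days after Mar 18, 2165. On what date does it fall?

Mar has 31 days: +14 → Apr 1, 2165 (195 left).
Apr has 30 days: +30 → May 1, 2165 (165 left).
May has 31 days: +31 → Jun 1, 2165 (134 left).
Jun has 30 days: +30 → Jul 1, 2165 (104 left).
Jul has 31 days: +31 → Aug 1, 2165 (73 left).
Aug has 31 days: +31 → Sep 1, 2165 (42 left).
Sep has 30 days: +30 → Oct 1, 2165 (12 left).
+12 → Oct 13, 2165.

October 13, 2165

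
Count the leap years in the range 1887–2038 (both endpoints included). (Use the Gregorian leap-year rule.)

37

Multiples of 4 in [1887,2038]: 38.
Of those, multiples of 100: 2 (not leap unless ÷400).
Multiples of 400: 1.
Leap years = 38 − 2 + 1 = 37.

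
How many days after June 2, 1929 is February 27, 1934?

Jun 2, 1929 → Jun 2, 1930: 365 days.
Jun 2, 1930 → Jun 2, 1931: 365 days.
Jun 2, 1931 → Jun 2, 1932: 366 days (Feb 29, 1932 is in that span).
Jun 2, 1932 → Jun 2, 1933: 365 days.
Jun 2, 1933 → Jul 2, 1933: 30 days (June has 30).
Jul 2, 1933 → Aug 2, 1933: 31 days (July has 31).
Aug 2, 1933 → Sep 2, 1933: 31 days (August has 31).
Sep 2, 1933 → Oct 2, 1933: 30 days (September has 30).
Oct 2, 1933 → Nov 2, 1933: 31 days (October has 31).
Nov 2, 1933 → Dec 2, 1933: 30 days (November has 30).
Dec 2, 1933 → Jan 2, 1934: 31 days (December has 31).
Jan 2, 1934 → Feb 2, 1934: 31 days (January has 31).
Feb 2, 1934 → Feb 27, 1934: 25 days.
Total: 1731 days.

1731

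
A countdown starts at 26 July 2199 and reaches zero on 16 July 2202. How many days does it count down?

Jul 26, 2199 → Jul 26, 2200: 365 days.
Jul 26, 2200 → Jul 26, 2201: 365 days.
Jul 26, 2201 → Aug 26, 2201: 31 days (July has 31).
Aug 26, 2201 → Sep 26, 2201: 31 days (August has 31).
Sep 26, 2201 → Oct 26, 2201: 30 days (September has 30).
Oct 26, 2201 → Nov 26, 2201: 31 days (October has 31).
Nov 26, 2201 → Dec 26, 2201: 30 days (November has 30).
Dec 26, 2201 → Jan 26, 2202: 31 days (December has 31).
Jan 26, 2202 → Feb 26, 2202: 31 days (January has 31).
Feb 26, 2202 → Mar 26, 2202: 28 days (February has 28).
Mar 26, 2202 → Apr 26, 2202: 31 days (March has 31).
Apr 26, 2202 → May 26, 2202: 30 days (April has 30).
May 26, 2202 → Jun 26, 2202: 31 days (May has 31).
Jun 26, 2202 → Jul 16, 2202: 20 days.
Total: 1085 days.

1085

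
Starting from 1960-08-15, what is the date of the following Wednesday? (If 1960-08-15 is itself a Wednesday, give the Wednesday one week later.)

August 17, 1960

Aug 15, 1960 is a Monday.
From Monday to the next Wednesday is 2 days.
Aug 15, 1960 + 2 = Aug 17, 1960.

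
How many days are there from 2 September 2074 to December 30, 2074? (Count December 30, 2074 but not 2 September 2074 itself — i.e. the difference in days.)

Sep 2, 2074 → Oct 2, 2074: 30 days (September has 30).
Oct 2, 2074 → Nov 2, 2074: 31 days (October has 31).
Nov 2, 2074 → Dec 2, 2074: 30 days (November has 30).
Dec 2, 2074 → Dec 30, 2074: 28 days.
Total: 119 days.

119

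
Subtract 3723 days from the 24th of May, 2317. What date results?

−365 (one year) → May 24, 2316 (3358 left).
−366 (one year; includes Feb 29, 2316) → May 24, 2315 (2992 left).
−365 (one year) → May 24, 2314 (2627 left).
−365 (one year) → May 24, 2313 (2262 left).
−365 (one year) → May 24, 2312 (1897 left).
−366 (one year; includes Feb 29, 2312) → May 24, 2311 (1531 left).
−365 (one year) → May 24, 2310 (1166 left).
−365 (one year) → May 24, 2309 (801 left).
−365 (one year) → May 24, 2308 (436 left).
−366 (one year; includes Feb 29, 2308) → May 24, 2307 (70 left).
−24 → Apr 30, 2307 (end of Apr, 30 days; 46 left).
−30 → Mar 31, 2307 (end of Mar, 31 days; 16 left).
−16 → Mar 15, 2307.

March 15, 2307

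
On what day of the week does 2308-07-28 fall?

Tuesday

Doomsday rule: the anchor day for the 2300s is Wednesday. For year 08: 8÷12 = 0 r 8, and 8÷4 = 2, so 0+8+2 = 10.
Wednesday + 10 ≡ Saturday — that's 2308's doomsday.
In July the doomsday date is Jul 11.
Jul 28 is 17 days after Jul 11; 17 mod 7 = 3, so Saturday + 3 = Tuesday.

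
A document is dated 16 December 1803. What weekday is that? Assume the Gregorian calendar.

Friday

January 1, 1803 is a Saturday.
Jan 1, 1803 → Feb 1, 1803: 31 days (January has 31).
Feb 1, 1803 → Mar 1, 1803: 28 days (February has 28).
Mar 1, 1803 → Apr 1, 1803: 31 days (March has 31).
Apr 1, 1803 → May 1, 1803: 30 days (April has 30).
May 1, 1803 → Jun 1, 1803: 31 days (May has 31).
Jun 1, 1803 → Jul 1, 1803: 30 days (June has 30).
Jul 1, 1803 → Aug 1, 1803: 31 days (July has 31).
Aug 1, 1803 → Sep 1, 1803: 31 days (August has 31).
Sep 1, 1803 → Oct 1, 1803: 30 days (September has 30).
Oct 1, 1803 → Nov 1, 1803: 31 days (October has 31).
Nov 1, 1803 → Dec 1, 1803: 30 days (November has 30).
Dec 1, 1803 → Dec 16, 1803: 15 days.
Total: 349 days.
349 mod 7 = 6, so Saturday + 6 = Friday.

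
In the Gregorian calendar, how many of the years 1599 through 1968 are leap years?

90

Multiples of 4 in [1599,1968]: 93.
Of those, multiples of 100: 4 (not leap unless ÷400).
Multiples of 400: 1.
Leap years = 93 − 4 + 1 = 90.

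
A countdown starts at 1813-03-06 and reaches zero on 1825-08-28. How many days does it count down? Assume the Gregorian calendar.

Mar 6, 1813 → Mar 6, 1814: 365 days.
Mar 6, 1814 → Mar 6, 1815: 365 days.
Mar 6, 1815 → Mar 6, 1816: 366 days (Feb 29, 1816 is in that span).
Mar 6, 1816 → Mar 6, 1817: 365 days.
Mar 6, 1817 → Mar 6, 1818: 365 days.
Mar 6, 1818 → Mar 6, 1819: 365 days.
Mar 6, 1819 → Mar 6, 1820: 366 days (Feb 29, 1820 is in that span).
Mar 6, 1820 → Mar 6, 1821: 365 days.
Mar 6, 1821 → Mar 6, 1822: 365 days.
Mar 6, 1822 → Mar 6, 1823: 365 days.
Mar 6, 1823 → Mar 6, 1824: 366 days (Feb 29, 1824 is in that span).
Mar 6, 1824 → Mar 6, 1825: 365 days.
Mar 6, 1825 → Apr 6, 1825: 31 days (March has 31).
Apr 6, 1825 → May 6, 1825: 30 days (April has 30).
May 6, 1825 → Jun 6, 1825: 31 days (May has 31).
Jun 6, 1825 → Jul 6, 1825: 30 days (June has 30).
Jul 6, 1825 → Aug 6, 1825: 31 days (July has 31).
Aug 6, 1825 → Aug 28, 1825: 22 days.
Total: 4558 days.

4558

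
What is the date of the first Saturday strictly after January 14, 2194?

January 18, 2194

Jan 14, 2194 is a Tuesday.
From Tuesday to the next Saturday is 4 days.
Jan 14, 2194 + 4 = Jan 18, 2194.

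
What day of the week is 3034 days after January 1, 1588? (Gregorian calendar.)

Monday

First find the weekday of Jan 1, 1588. Doomsday rule: the anchor day for the 1500s is Wednesday. For year 88: 88÷12 = 7 r 4, and 4÷4 = 1, so 7+4+1 = 12.
Wednesday + 12 ≡ Monday — that's 1588's doomsday.
In January the doomsday date is Jan 4 (1588 is a leap year (divisible by 4)).
Jan 1 is 3 days before Jan 4; 3 mod 7 = 3, so Monday − 3 = Friday.
3034 mod 7 = 3, so 3034 days after a Friday is Friday + 3 = Monday.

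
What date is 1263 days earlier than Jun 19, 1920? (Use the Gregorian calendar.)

−366 (one year; includes Feb 29, 1920) → Jun 19, 1919 (897 left).
−365 (one year) → Jun 19, 1918 (532 left).
−365 (one year) → Jun 19, 1917 (167 left).
−19 → May 31, 1917 (end of May, 31 days; 148 left).
−31 → Apr 30, 1917 (end of Apr, 30 days; 117 left).
−30 → Mar 31, 1917 (end of Mar, 31 days; 87 left).
−31 → Feb 28, 1917 (end of Feb, 28 days; 56 left).
−28 → Jan 31, 1917 (end of Jan, 31 days; 28 left).
−28 → Jan 3, 1917.

January 3, 1917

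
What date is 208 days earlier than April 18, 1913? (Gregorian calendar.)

September 22, 1912

−18 → Mar 31, 1913 (end of Mar, 31 days; 190 left).
−31 → Feb 28, 1913 (end of Feb, 28 days; 159 left).
−28 → Jan 31, 1913 (end of Jan, 31 days; 131 left).
−31 → Dec 31, 1912 (end of Dec, 31 days; 100 left).
−31 → Nov 30, 1912 (end of Nov, 30 days; 69 left).
−30 → Oct 31, 1912 (end of Oct, 31 days; 39 left).
−31 → Sep 30, 1912 (end of Sep, 30 days; 8 left).
−8 → Sep 22, 1912.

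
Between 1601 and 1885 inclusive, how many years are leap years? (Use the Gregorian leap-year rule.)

69

Multiples of 4 in [1601,1885]: 71.
Of those, multiples of 100: 2 (not leap unless ÷400).
Multiples of 400: 0.
Leap years = 71 − 2 + 0 = 69.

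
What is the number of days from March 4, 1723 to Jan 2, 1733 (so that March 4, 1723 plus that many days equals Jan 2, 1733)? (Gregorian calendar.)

Mar 4, 1723 → Mar 4, 1724: 366 days (Feb 29, 1724 is in that span).
Mar 4, 1724 → Mar 4, 1725: 365 days.
Mar 4, 1725 → Mar 4, 1726: 365 days.
Mar 4, 1726 → Mar 4, 1727: 365 days.
Mar 4, 1727 → Mar 4, 1728: 366 days (Feb 29, 1728 is in that span).
Mar 4, 1728 → Mar 4, 1729: 365 days.
Mar 4, 1729 → Mar 4, 1730: 365 days.
Mar 4, 1730 → Mar 4, 1731: 365 days.
Mar 4, 1731 → Mar 4, 1732: 366 days (Feb 29, 1732 is in that span).
Mar 4, 1732 → Apr 4, 1732: 31 days (March has 31).
Apr 4, 1732 → May 4, 1732: 30 days (April has 30).
May 4, 1732 → Jun 4, 1732: 31 days (May has 31).
Jun 4, 1732 → Jul 4, 1732: 30 days (June has 30).
Jul 4, 1732 → Aug 4, 1732: 31 days (July has 31).
Aug 4, 1732 → Sep 4, 1732: 31 days (August has 31).
Sep 4, 1732 → Oct 4, 1732: 30 days (September has 30).
Oct 4, 1732 → Nov 4, 1732: 31 days (October has 31).
Nov 4, 1732 → Dec 4, 1732: 30 days (November has 30).
Dec 4, 1732 → Jan 2, 1733: 29 days.
Total: 3592 days.

3592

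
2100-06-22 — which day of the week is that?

Tuesday

Doomsday rule: the anchor day for the 2100s is Sunday. For year 00: 0÷12 = 0 r 0, and 0÷4 = 0, so 0+0+0 = 0.
Sunday + 0 ≡ Sunday — that's 2100's doomsday.
In June the doomsday date is Jun 6.
Jun 22 is 16 days after Jun 6; 16 mod 7 = 2, so Sunday + 2 = Tuesday.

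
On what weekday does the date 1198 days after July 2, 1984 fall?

Jul 2, 1984 is a Monday.
1198 mod 7 = 1, so 1198 days after a Monday is Monday + 1 = Tuesday.

Tuesday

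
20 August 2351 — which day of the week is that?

Doomsday rule: the anchor day for the 2300s is Wednesday. For year 51: 51÷12 = 4 r 3, and 3÷4 = 0, so 4+3+0 = 7.
Wednesday + 7 ≡ Wednesday — that's 2351's doomsday.
In August the doomsday date is Aug 8.
Aug 20 is 12 days after Aug 8; 12 mod 7 = 5, so Wednesday + 5 = Monday.

Monday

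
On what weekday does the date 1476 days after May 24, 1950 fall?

First find the weekday of May 24, 1950. Doomsday rule: the anchor day for the 1900s is Wednesday. For year 50: 50÷12 = 4 r 2, and 2÷4 = 0, so 4+2+0 = 6.
Wednesday + 6 ≡ Tuesday — that's 1950's doomsday.
In May the doomsday date is May 9.
May 24 is 15 days after May 9; 15 mod 7 = 1, so Tuesday + 1 = Wednesday.
1476 mod 7 = 6, so 1476 days after a Wednesday is Wednesday + 6 = Tuesday.

Tuesday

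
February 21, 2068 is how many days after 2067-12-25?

Dec 25, 2067 → Jan 25, 2068: 31 days (December has 31).
Jan 25, 2068 → Feb 21, 2068: 27 days.
Total: 58 days.

58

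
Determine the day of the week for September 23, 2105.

Wednesday

Doomsday rule: the anchor day for the 2100s is Sunday. For year 05: 5÷12 = 0 r 5, and 5÷4 = 1, so 0+5+1 = 6.
Sunday + 6 ≡ Saturday — that's 2105's doomsday.
In September the doomsday date is Sep 5.
Sep 23 is 18 days after Sep 5; 18 mod 7 = 4, so Saturday + 4 = Wednesday.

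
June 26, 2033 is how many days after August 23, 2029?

1403

Aug 23, 2029 → Aug 23, 2030: 365 days.
Aug 23, 2030 → Aug 23, 2031: 365 days.
Aug 23, 2031 → Aug 23, 2032: 366 days (Feb 29, 2032 is in that span).
Aug 23, 2032 → Sep 23, 2032: 31 days (August has 31).
Sep 23, 2032 → Oct 23, 2032: 30 days (September has 30).
Oct 23, 2032 → Nov 23, 2032: 31 days (October has 31).
Nov 23, 2032 → Dec 23, 2032: 30 days (November has 30).
Dec 23, 2032 → Jan 23, 2033: 31 days (December has 31).
Jan 23, 2033 → Feb 23, 2033: 31 days (January has 31).
Feb 23, 2033 → Mar 23, 2033: 28 days (February has 28).
Mar 23, 2033 → Apr 23, 2033: 31 days (March has 31).
Apr 23, 2033 → May 23, 2033: 30 days (April has 30).
May 23, 2033 → Jun 23, 2033: 31 days (May has 31).
Jun 23, 2033 → Jun 26, 2033: 3 days.
Total: 1403 days.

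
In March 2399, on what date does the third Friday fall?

March 19, 2399

March 1, 2399 is a Monday.
The first Friday is therefore March 5 (4 days later).
The third Friday is 5 + 2×7 = March 19.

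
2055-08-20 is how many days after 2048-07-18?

2589

Jul 18, 2048 → Jul 18, 2049: 365 days.
Jul 18, 2049 → Jul 18, 2050: 365 days.
Jul 18, 2050 → Jul 18, 2051: 365 days.
Jul 18, 2051 → Jul 18, 2052: 366 days (Feb 29, 2052 is in that span).
Jul 18, 2052 → Jul 18, 2053: 365 days.
Jul 18, 2053 → Jul 18, 2054: 365 days.
Jul 18, 2054 → Aug 18, 2054: 31 days (July has 31).
Aug 18, 2054 → Sep 18, 2054: 31 days (August has 31).
Sep 18, 2054 → Oct 18, 2054: 30 days (September has 30).
Oct 18, 2054 → Nov 18, 2054: 31 days (October has 31).
Nov 18, 2054 → Dec 18, 2054: 30 days (November has 30).
Dec 18, 2054 → Jan 18, 2055: 31 days (December has 31).
Jan 18, 2055 → Feb 18, 2055: 31 days (January has 31).
Feb 18, 2055 → Mar 18, 2055: 28 days (February has 28).
Mar 18, 2055 → Apr 18, 2055: 31 days (March has 31).
Apr 18, 2055 → May 18, 2055: 30 days (April has 30).
May 18, 2055 → Jun 18, 2055: 31 days (May has 31).
Jun 18, 2055 → Jul 18, 2055: 30 days (June has 30).
Jul 18, 2055 → Aug 18, 2055: 31 days (July has 31).
Aug 18, 2055 → Aug 20, 2055: 2 days.
Total: 2589 days.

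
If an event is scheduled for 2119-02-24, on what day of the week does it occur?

Doomsday rule: the anchor day for the 2100s is Sunday. For year 19: 19÷12 = 1 r 7, and 7÷4 = 1, so 1+7+1 = 9.
Sunday + 9 ≡ Tuesday — that's 2119's doomsday.
In February the doomsday date is Feb 28 (2119 is not a leap year).
Feb 24 is 4 days before Feb 28; 4 mod 7 = 4, so Tuesday − 4 = Friday.

Friday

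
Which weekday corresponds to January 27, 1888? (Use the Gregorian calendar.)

Doomsday rule: the anchor day for the 1800s is Friday. For year 88: 88÷12 = 7 r 4, and 4÷4 = 1, so 7+4+1 = 12.
Friday + 12 ≡ Wednesday — that's 1888's doomsday.
In January the doomsday date is Jan 4 (1888 is a leap year (divisible by 4)).
Jan 27 is 23 days after Jan 4; 23 mod 7 = 2, so Wednesday + 2 = Friday.

Friday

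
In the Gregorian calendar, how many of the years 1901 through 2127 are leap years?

Multiples of 4 in [1901,2127]: 56.
Of those, multiples of 100: 2 (not leap unless ÷400).
Multiples of 400: 1.
Leap years = 56 − 2 + 1 = 55.

55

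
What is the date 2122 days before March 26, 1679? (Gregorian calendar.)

June 3, 1673

−365 (one year) → Mar 26, 1678 (1757 left).
−365 (one year) → Mar 26, 1677 (1392 left).
−365 (one year) → Mar 26, 1676 (1027 left).
−366 (one year; includes Feb 29, 1676) → Mar 26, 1675 (661 left).
−365 (one year) → Mar 26, 1674 (296 left).
−26 → Feb 28, 1674 (end of Feb, 28 days; 270 left).
−28 → Jan 31, 1674 (end of Jan, 31 days; 242 left).
−31 → Dec 31, 1673 (end of Dec, 31 days; 211 left).
−31 → Nov 30, 1673 (end of Nov, 30 days; 180 left).
−30 → Oct 31, 1673 (end of Oct, 31 days; 150 left).
−31 → Sep 30, 1673 (end of Sep, 30 days; 119 left).
−30 → Aug 31, 1673 (end of Aug, 31 days; 89 left).
−31 → Jul 31, 1673 (end of Jul, 31 days; 58 left).
−31 → Jun 30, 1673 (end of Jun, 30 days; 27 left).
−27 → Jun 3, 1673.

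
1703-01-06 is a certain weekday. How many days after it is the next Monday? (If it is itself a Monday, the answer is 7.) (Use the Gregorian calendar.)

2

Jan 6, 1703 is a Saturday.
From Saturday to the next Monday is 2 days.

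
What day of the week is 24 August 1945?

Friday

Doomsday rule: the anchor day for the 1900s is Wednesday. For year 45: 45÷12 = 3 r 9, and 9÷4 = 2, so 3+9+2 = 14.
Wednesday + 14 ≡ Wednesday — that's 1945's doomsday.
In August the doomsday date is Aug 8.
Aug 24 is 16 days after Aug 8; 16 mod 7 = 2, so Wednesday + 2 = Friday.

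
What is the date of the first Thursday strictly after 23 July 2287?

July 28, 2287

Jul 23, 2287 is a Saturday.
From Saturday to the next Thursday is 5 days.
Jul 23, 2287 + 5 = Jul 28, 2287.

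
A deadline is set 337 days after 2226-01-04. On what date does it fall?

December 7, 2226

Jan has 31 days: +28 → Feb 1, 2226 (309 left).
Feb has 28 days: +28 → Mar 1, 2226 (281 left).
Mar has 31 days: +31 → Apr 1, 2226 (250 left).
Apr has 30 days: +30 → May 1, 2226 (220 left).
May has 31 days: +31 → Jun 1, 2226 (189 left).
Jun has 30 days: +30 → Jul 1, 2226 (159 left).
Jul has 31 days: +31 → Aug 1, 2226 (128 left).
Aug has 31 days: +31 → Sep 1, 2226 (97 left).
Sep has 30 days: +30 → Oct 1, 2226 (67 left).
Oct has 31 days: +31 → Nov 1, 2226 (36 left).
Nov has 30 days: +30 → Dec 1, 2226 (6 left).
+6 → Dec 7, 2226.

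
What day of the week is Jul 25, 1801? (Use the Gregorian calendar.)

Doomsday rule: the anchor day for the 1800s is Friday. For year 01: 1÷12 = 0 r 1, and 1÷4 = 0, so 0+1+0 = 1.
Friday + 1 ≡ Saturday — that's 1801's doomsday.
In July the doomsday date is Jul 11.
Jul 25 is 14 days after Jul 11; 14 mod 7 = 0, so Saturday + 0 = Saturday.

Saturday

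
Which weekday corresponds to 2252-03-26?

Friday

Doomsday rule: the anchor day for the 2200s is Friday. For year 52: 52÷12 = 4 r 4, and 4÷4 = 1, so 4+4+1 = 9.
Friday + 9 ≡ Sunday — that's 2252's doomsday.
In March the doomsday date is Mar 14.
Mar 26 is 12 days after Mar 14; 12 mod 7 = 5, so Sunday + 5 = Friday.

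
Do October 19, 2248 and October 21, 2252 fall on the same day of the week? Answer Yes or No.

From Oct 19, 2248 to Oct 21, 2252 is 1463 days.
1463 mod 7 = 0, so they are the same weekday.
(Oct 19, 2248 is a Thursday; Oct 21, 2252 is a Thursday.)

Yes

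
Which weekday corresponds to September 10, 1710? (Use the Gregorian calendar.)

Doomsday rule: the anchor day for the 1700s is Sunday. For year 10: 10÷12 = 0 r 10, and 10÷4 = 2, so 0+10+2 = 12.
Sunday + 12 ≡ Friday — that's 1710's doomsday.
In September the doomsday date is Sep 5.
Sep 10 is 5 days after Sep 5; 5 mod 7 = 5, so Friday + 5 = Wednesday.

Wednesday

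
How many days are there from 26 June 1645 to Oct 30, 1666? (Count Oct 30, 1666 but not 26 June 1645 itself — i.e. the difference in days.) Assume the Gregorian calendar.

7796

Jun 26, 1645 → Jun 26, 1646: 365 days.
Jun 26, 1646 → Jun 26, 1647: 365 days.
Jun 26, 1647 → Jun 26, 1648: 366 days (Feb 29, 1648 is in that span).
Jun 26, 1648 → Jun 26, 1649: 365 days.
Jun 26, 1649 → Jun 26, 1650: 365 days.
Jun 26, 1650 → Jun 26, 1651: 365 days.
Jun 26, 1651 → Jun 26, 1652: 366 days (Feb 29, 1652 is in that span).
Jun 26, 1652 → Jun 26, 1653: 365 days.
Jun 26, 1653 → Jun 26, 1654: 365 days.
Jun 26, 1654 → Jun 26, 1655: 365 days.
Jun 26, 1655 → Jun 26, 1656: 366 days (Feb 29, 1656 is in that span).
Jun 26, 1656 → Jun 26, 1657: 365 days.
Jun 26, 1657 → Jun 26, 1658: 365 days.
Jun 26, 1658 → Jun 26, 1659: 365 days.
Jun 26, 1659 → Jun 26, 1660: 366 days (Feb 29, 1660 is in that span).
Jun 26, 1660 → Jun 26, 1661: 365 days.
Jun 26, 1661 → Jun 26, 1662: 365 days.
Jun 26, 1662 → Jun 26, 1663: 365 days.
Jun 26, 1663 → Jun 26, 1664: 366 days (Feb 29, 1664 is in that span).
Jun 26, 1664 → Jun 26, 1665: 365 days.
Jun 26, 1665 → Jun 26, 1666: 365 days.
Jun 26, 1666 → Jul 26, 1666: 30 days (June has 30).
Jul 26, 1666 → Aug 26, 1666: 31 days (July has 31).
Aug 26, 1666 → Sep 26, 1666: 31 days (August has 31).
Sep 26, 1666 → Oct 26, 1666: 30 days (September has 30).
Oct 26, 1666 → Oct 30, 1666: 4 days.
Total: 7796 days.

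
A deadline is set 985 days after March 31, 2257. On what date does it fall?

+365 (one year) → Mar 31, 2258 (620 left).
+365 (one year) → Mar 31, 2259 (255 left).
Mar has 31 days: +1 → Apr 1, 2259 (254 left).
Apr has 30 days: +30 → May 1, 2259 (224 left).
May has 31 days: +31 → Jun 1, 2259 (193 left).
Jun has 30 days: +30 → Jul 1, 2259 (163 left).
Jul has 31 days: +31 → Aug 1, 2259 (132 left).
Aug has 31 days: +31 → Sep 1, 2259 (101 left).
Sep has 30 days: +30 → Oct 1, 2259 (71 left).
Oct has 31 days: +31 → Nov 1, 2259 (40 left).
Nov has 30 days: +30 → Dec 1, 2259 (10 left).
+10 → Dec 11, 2259.

December 11, 2259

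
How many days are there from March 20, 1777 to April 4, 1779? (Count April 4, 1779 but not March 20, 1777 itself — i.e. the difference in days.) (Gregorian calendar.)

745

Mar 20, 1777 → Mar 20, 1778: 365 days.
Mar 20, 1778 → Apr 20, 1778: 31 days (March has 31).
Apr 20, 1778 → May 20, 1778: 30 days (April has 30).
May 20, 1778 → Jun 20, 1778: 31 days (May has 31).
Jun 20, 1778 → Jul 20, 1778: 30 days (June has 30).
Jul 20, 1778 → Aug 20, 1778: 31 days (July has 31).
Aug 20, 1778 → Sep 20, 1778: 31 days (August has 31).
Sep 20, 1778 → Oct 20, 1778: 30 days (September has 30).
Oct 20, 1778 → Nov 20, 1778: 31 days (October has 31).
Nov 20, 1778 → Dec 20, 1778: 30 days (November has 30).
Dec 20, 1778 → Jan 20, 1779: 31 days (December has 31).
Jan 20, 1779 → Feb 20, 1779: 31 days (January has 31).
Feb 20, 1779 → Mar 20, 1779: 28 days (February has 28).
Mar 20, 1779 → Apr 4, 1779: 15 days.
Total: 745 days.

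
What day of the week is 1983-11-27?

Doomsday rule: the anchor day for the 1900s is Wednesday. For year 83: 83÷12 = 6 r 11, and 11÷4 = 2, so 6+11+2 = 19.
Wednesday + 19 ≡ Monday — that's 1983's doomsday.
In November the doomsday date is Nov 7.
Nov 27 is 20 days after Nov 7; 20 mod 7 = 6, so Monday + 6 = Sunday.

Sunday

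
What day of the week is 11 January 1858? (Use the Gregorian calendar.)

Monday

January 1, 1858 is a Friday.
Jan 1, 1858 → Jan 11, 1858: 10 days.
Total: 10 days.
10 mod 7 = 3, so Friday + 3 = Monday.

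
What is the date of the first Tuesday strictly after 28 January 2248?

February 1, 2248

Jan 28, 2248 is a Friday.
From Friday to the next Tuesday is 4 days.
Jan 28, 2248 + 4 = Feb 1, 2248.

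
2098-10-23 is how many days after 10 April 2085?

4944

Apr 10, 2085 → Apr 10, 2086: 365 days.
Apr 10, 2086 → Apr 10, 2087: 365 days.
Apr 10, 2087 → Apr 10, 2088: 366 days (Feb 29, 2088 is in that span).
Apr 10, 2088 → Apr 10, 2089: 365 days.
Apr 10, 2089 → Apr 10, 2090: 365 days.
Apr 10, 2090 → Apr 10, 2091: 365 days.
Apr 10, 2091 → Apr 10, 2092: 366 days (Feb 29, 2092 is in that span).
Apr 10, 2092 → Apr 10, 2093: 365 days.
Apr 10, 2093 → Apr 10, 2094: 365 days.
Apr 10, 2094 → Apr 10, 2095: 365 days.
Apr 10, 2095 → Apr 10, 2096: 366 days (Feb 29, 2096 is in that span).
Apr 10, 2096 → Apr 10, 2097: 365 days.
Apr 10, 2097 → Apr 10, 2098: 365 days.
Apr 10, 2098 → May 10, 2098: 30 days (April has 30).
May 10, 2098 → Jun 10, 2098: 31 days (May has 31).
Jun 10, 2098 → Jul 10, 2098: 30 days (June has 30).
Jul 10, 2098 → Aug 10, 2098: 31 days (July has 31).
Aug 10, 2098 → Sep 10, 2098: 31 days (August has 31).
Sep 10, 2098 → Oct 10, 2098: 30 days (September has 30).
Oct 10, 2098 → Oct 23, 2098: 13 days.
Total: 4944 days.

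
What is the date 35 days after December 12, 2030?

Dec has 31 days: +20 → Jan 1, 2031 (15 left).
+15 → Jan 16, 2031.

January 16, 2031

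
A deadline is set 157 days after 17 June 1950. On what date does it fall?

Jun has 30 days: +14 → Jul 1, 1950 (143 left).
Jul has 31 days: +31 → Aug 1, 1950 (112 left).
Aug has 31 days: +31 → Sep 1, 1950 (81 left).
Sep has 30 days: +30 → Oct 1, 1950 (51 left).
Oct has 31 days: +31 → Nov 1, 1950 (20 left).
+20 → Nov 21, 1950.

November 21, 1950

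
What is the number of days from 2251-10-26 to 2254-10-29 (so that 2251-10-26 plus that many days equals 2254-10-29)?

Oct 26, 2251 → Oct 26, 2252: 366 days (Feb 29, 2252 is in that span).
Oct 26, 2252 → Oct 26, 2253: 365 days.
Oct 26, 2253 → Nov 26, 2253: 31 days (October has 31).
Nov 26, 2253 → Dec 26, 2253: 30 days (November has 30).
Dec 26, 2253 → Jan 26, 2254: 31 days (December has 31).
Jan 26, 2254 → Feb 26, 2254: 31 days (January has 31).
Feb 26, 2254 → Mar 26, 2254: 28 days (February has 28).
Mar 26, 2254 → Apr 26, 2254: 31 days (March has 31).
Apr 26, 2254 → May 26, 2254: 30 days (April has 30).
May 26, 2254 → Jun 26, 2254: 31 days (May has 31).
Jun 26, 2254 → Jul 26, 2254: 30 days (June has 30).
Jul 26, 2254 → Aug 26, 2254: 31 days (July has 31).
Aug 26, 2254 → Sep 26, 2254: 31 days (August has 31).
Sep 26, 2254 → Oct 26, 2254: 30 days (September has 30).
Oct 26, 2254 → Oct 29, 2254: 3 days.
Total: 1099 days.

1099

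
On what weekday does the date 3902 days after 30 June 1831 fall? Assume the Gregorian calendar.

Jun 30, 1831 is a Thursday.
3902 mod 7 = 3, so 3902 days after a Thursday is Thursday + 3 = Sunday.

Sunday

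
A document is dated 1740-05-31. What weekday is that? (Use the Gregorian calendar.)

Doomsday rule: the anchor day for the 1700s is Sunday. For year 40: 40÷12 = 3 r 4, and 4÷4 = 1, so 3+4+1 = 8.
Sunday + 8 ≡ Monday — that's 1740's doomsday.
In May the doomsday date is May 9.
May 31 is 22 days after May 9; 22 mod 7 = 1, so Monday + 1 = Tuesday.

Tuesday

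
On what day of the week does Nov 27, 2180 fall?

Monday

Doomsday rule: the anchor day for the 2100s is Sunday. For year 80: 80÷12 = 6 r 8, and 8÷4 = 2, so 6+8+2 = 16.
Sunday + 16 ≡ Tuesday — that's 2180's doomsday.
In November the doomsday date is Nov 7.
Nov 27 is 20 days after Nov 7; 20 mod 7 = 6, so Tuesday + 6 = Monday.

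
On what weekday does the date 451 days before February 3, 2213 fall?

Sunday

Feb 3, 2213 is a Wednesday.
451 mod 7 = 3, so 451 days before a Wednesday is Wednesday − 3 = Sunday.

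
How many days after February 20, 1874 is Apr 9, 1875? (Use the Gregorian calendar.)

413

Feb 20, 1874 → Feb 20, 1875: 365 days.
Feb 20, 1875 → Mar 20, 1875: 28 days (February has 28).
Mar 20, 1875 → Apr 9, 1875: 20 days.
Total: 413 days.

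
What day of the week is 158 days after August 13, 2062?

First find the weekday of Aug 13, 2062. Doomsday rule: the anchor day for the 2000s is Tuesday. For year 62: 62÷12 = 5 r 2, and 2÷4 = 0, so 5+2+0 = 7.
Tuesday + 7 ≡ Tuesday — that's 2062's doomsday.
In August the doomsday date is Aug 8.
Aug 13 is 5 days after Aug 8; 5 mod 7 = 5, so Tuesday + 5 = Sunday.
158 mod 7 = 4, so 158 days after a Sunday is Sunday + 4 = Thursday.

Thursday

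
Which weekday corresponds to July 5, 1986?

Saturday

January 1, 1986 is a Wednesday.
Jan 1, 1986 → Feb 1, 1986: 31 days (January has 31).
Feb 1, 1986 → Mar 1, 1986: 28 days (February has 28).
Mar 1, 1986 → Apr 1, 1986: 31 days (March has 31).
Apr 1, 1986 → May 1, 1986: 30 days (April has 30).
May 1, 1986 → Jun 1, 1986: 31 days (May has 31).
Jun 1, 1986 → Jul 1, 1986: 30 days (June has 30).
Jul 1, 1986 → Jul 5, 1986: 4 days.
Total: 185 days.
185 mod 7 = 3, so Wednesday + 3 = Saturday.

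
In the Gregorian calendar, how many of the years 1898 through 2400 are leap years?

Multiples of 4 in [1898,2400]: 126.
Of those, multiples of 100: 6 (not leap unless ÷400).
Multiples of 400: 2.
Leap years = 126 − 6 + 2 = 122.

122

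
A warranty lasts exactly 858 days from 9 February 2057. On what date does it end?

June 17, 2059

+365 (one year) → Feb 9, 2058 (493 left).
+365 (one year) → Feb 9, 2059 (128 left).
Feb has 28 days: +20 → Mar 1, 2059 (108 left).
Mar has 31 days: +31 → Apr 1, 2059 (77 left).
Apr has 30 days: +30 → May 1, 2059 (47 left).
May has 31 days: +31 → Jun 1, 2059 (16 left).
+16 → Jun 17, 2059.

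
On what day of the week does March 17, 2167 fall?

Doomsday rule: the anchor day for the 2100s is Sunday. For year 67: 67÷12 = 5 r 7, and 7÷4 = 1, so 5+7+1 = 13.
Sunday + 13 ≡ Saturday — that's 2167's doomsday.
In March the doomsday date is Mar 14.
Mar 17 is 3 days after Mar 14; 3 mod 7 = 3, so Saturday + 3 = Tuesday.

Tuesday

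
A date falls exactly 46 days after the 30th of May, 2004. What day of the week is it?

Thursday

May 30, 2004 is a Sunday.
46 mod 7 = 4, so 46 days after a Sunday is Sunday + 4 = Thursday.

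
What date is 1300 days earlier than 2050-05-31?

−365 (one year) → May 31, 2049 (935 left).
−365 (one year) → May 31, 2048 (570 left).
−366 (one year; includes Feb 29, 2048) → May 31, 2047 (204 left).
−31 → Apr 30, 2047 (end of Apr, 30 days; 173 left).
−30 → Mar 31, 2047 (end of Mar, 31 days; 143 left).
−31 → Feb 28, 2047 (end of Feb, 28 days; 112 left).
−28 → Jan 31, 2047 (end of Jan, 31 days; 84 left).
−31 → Dec 31, 2046 (end of Dec, 31 days; 53 left).
−31 → Nov 30, 2046 (end of Nov, 30 days; 22 left).
−22 → Nov 8, 2046.

November 8, 2046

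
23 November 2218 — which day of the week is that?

Monday

Doomsday rule: the anchor day for the 2200s is Friday. For year 18: 18÷12 = 1 r 6, and 6÷4 = 1, so 1+6+1 = 8.
Friday + 8 ≡ Saturday — that's 2218's doomsday.
In November the doomsday date is Nov 7.
Nov 23 is 16 days after Nov 7; 16 mod 7 = 2, so Saturday + 2 = Monday.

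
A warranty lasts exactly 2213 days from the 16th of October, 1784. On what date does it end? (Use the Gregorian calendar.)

+365 (one year) → Oct 16, 1785 (1848 left).
+365 (one year) → Oct 16, 1786 (1483 left).
+365 (one year) → Oct 16, 1787 (1118 left).
+366 (one year; includes Feb 29, 1788) → Oct 16, 1788 (752 left).
+365 (one year) → Oct 16, 1789 (387 left).
Oct has 31 days: +16 → Nov 1, 1789 (371 left).
Nov has 30 days: +30 → Dec 1, 1789 (341 left).
Dec has 31 days: +31 → Jan 1, 1790 (310 left).
Jan has 31 days: +31 → Feb 1, 1790 (279 left).
Feb has 28 days: +28 → Mar 1, 1790 (251 left).
Mar has 31 days: +31 → Apr 1, 1790 (220 left).
Apr has 30 days: +30 → May 1, 1790 (190 left).
May has 31 days: +31 → Jun 1, 1790 (159 left).
Jun has 30 days: +30 → Jul 1, 1790 (129 left).
Jul has 31 days: +31 → Aug 1, 1790 (98 left).
Aug has 31 days: +31 → Sep 1, 1790 (67 left).
Sep has 30 days: +30 → Oct 1, 1790 (37 left).
Oct has 31 days: +31 → Nov 1, 1790 (6 left).
+6 → Nov 7, 1790.

November 7, 1790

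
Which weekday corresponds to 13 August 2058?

Doomsday rule: the anchor day for the 2000s is Tuesday. For year 58: 58÷12 = 4 r 10, and 10÷4 = 2, so 4+10+2 = 16.
Tuesday + 16 ≡ Thursday — that's 2058's doomsday.
In August the doomsday date is Aug 8.
Aug 13 is 5 days after Aug 8; 5 mod 7 = 5, so Thursday + 5 = Tuesday.

Tuesday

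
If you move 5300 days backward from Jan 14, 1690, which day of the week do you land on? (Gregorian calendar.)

Friday

Jan 14, 1690 is a Saturday.
5300 mod 7 = 1, so 5300 days before a Saturday is Saturday − 1 = Friday.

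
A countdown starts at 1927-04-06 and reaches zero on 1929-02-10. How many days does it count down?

676

Apr 6, 1927 → Apr 6, 1928: 366 days (Feb 29, 1928 is in that span).
Apr 6, 1928 → May 6, 1928: 30 days (April has 30).
May 6, 1928 → Jun 6, 1928: 31 days (May has 31).
Jun 6, 1928 → Jul 6, 1928: 30 days (June has 30).
Jul 6, 1928 → Aug 6, 1928: 31 days (July has 31).
Aug 6, 1928 → Sep 6, 1928: 31 days (August has 31).
Sep 6, 1928 → Oct 6, 1928: 30 days (September has 30).
Oct 6, 1928 → Nov 6, 1928: 31 days (October has 31).
Nov 6, 1928 → Dec 6, 1928: 30 days (November has 30).
Dec 6, 1928 → Jan 6, 1929: 31 days (December has 31).
Jan 6, 1929 → Feb 6, 1929: 31 days (January has 31).
Feb 6, 1929 → Feb 10, 1929: 4 days.
Total: 676 days.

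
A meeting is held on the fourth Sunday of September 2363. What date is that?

September 22, 2363

September 1, 2363 is a Sunday.
The first Sunday is therefore September 1 (same day).
The fourth Sunday is 1 + 3×7 = September 22.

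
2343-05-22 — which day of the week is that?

Saturday

Doomsday rule: the anchor day for the 2300s is Wednesday. For year 43: 43÷12 = 3 r 7, and 7÷4 = 1, so 3+7+1 = 11.
Wednesday + 11 ≡ Sunday — that's 2343's doomsday.
In May the doomsday date is May 9.
May 22 is 13 days after May 9; 13 mod 7 = 6, so Sunday + 6 = Saturday.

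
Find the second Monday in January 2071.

January 12, 2071

January 1, 2071 is a Thursday.
The first Monday is therefore January 5 (4 days later).
The second Monday is 5 + 1×7 = January 12.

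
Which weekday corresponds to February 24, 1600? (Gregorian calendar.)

Doomsday rule: the anchor day for the 1600s is Tuesday. For year 00: 0÷12 = 0 r 0, and 0÷4 = 0, so 0+0+0 = 0.
Tuesday + 0 ≡ Tuesday — that's 1600's doomsday.
In February the doomsday date is Feb 29 (1600 is a leap year (divisible by 400)).
Feb 24 is 5 days before Feb 29; 5 mod 7 = 5, so Tuesday − 5 = Thursday.

Thursday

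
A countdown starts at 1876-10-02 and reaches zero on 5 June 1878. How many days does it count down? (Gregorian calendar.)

611

Oct 2, 1876 → Oct 2, 1877: 365 days.
Oct 2, 1877 → Nov 2, 1877: 31 days (October has 31).
Nov 2, 1877 → Dec 2, 1877: 30 days (November has 30).
Dec 2, 1877 → Jan 2, 1878: 31 days (December has 31).
Jan 2, 1878 → Feb 2, 1878: 31 days (January has 31).
Feb 2, 1878 → Mar 2, 1878: 28 days (February has 28).
Mar 2, 1878 → Apr 2, 1878: 31 days (March has 31).
Apr 2, 1878 → May 2, 1878: 30 days (April has 30).
May 2, 1878 → Jun 2, 1878: 31 days (May has 31).
Jun 2, 1878 → Jun 5, 1878: 3 days.
Total: 611 days.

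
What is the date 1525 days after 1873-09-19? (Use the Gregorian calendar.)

November 22, 1877

+365 (one year) → Sep 19, 1874 (1160 left).
+365 (one year) → Sep 19, 1875 (795 left).
+366 (one year; includes Feb 29, 1876) → Sep 19, 1876 (429 left).
+365 (one year) → Sep 19, 1877 (64 left).
Sep has 30 days: +12 → Oct 1, 1877 (52 left).
Oct has 31 days: +31 → Nov 1, 1877 (21 left).
+21 → Nov 22, 1877.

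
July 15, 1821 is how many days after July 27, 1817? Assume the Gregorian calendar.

1449

Jul 27, 1817 → Jul 27, 1818: 365 days.
Jul 27, 1818 → Jul 27, 1819: 365 days.
Jul 27, 1819 → Jul 27, 1820: 366 days (Feb 29, 1820 is in that span).
Jul 27, 1820 → Aug 27, 1820: 31 days (July has 31).
Aug 27, 1820 → Sep 27, 1820: 31 days (August has 31).
Sep 27, 1820 → Oct 27, 1820: 30 days (September has 30).
Oct 27, 1820 → Nov 27, 1820: 31 days (October has 31).
Nov 27, 1820 → Dec 27, 1820: 30 days (November has 30).
Dec 27, 1820 → Jan 27, 1821: 31 days (December has 31).
Jan 27, 1821 → Feb 27, 1821: 31 days (January has 31).
Feb 27, 1821 → Mar 27, 1821: 28 days (February has 28).
Mar 27, 1821 → Apr 27, 1821: 31 days (March has 31).
Apr 27, 1821 → May 27, 1821: 30 days (April has 30).
May 27, 1821 → Jun 27, 1821: 31 days (May has 31).
Jun 27, 1821 → Jul 15, 1821: 18 days.
Total: 1449 days.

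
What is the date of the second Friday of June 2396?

June 1, 2396 is a Saturday.
The first Friday is therefore June 7 (6 days later).
The second Friday is 7 + 1×7 = June 14.

June 14, 2396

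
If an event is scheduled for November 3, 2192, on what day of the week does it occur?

January 1, 2192 is a Sunday.
Jan 1, 2192 → Feb 1, 2192: 31 days (January has 31).
Feb 1, 2192 → Mar 1, 2192: 29 days (February has 29).
Mar 1, 2192 → Apr 1, 2192: 31 days (March has 31).
Apr 1, 2192 → May 1, 2192: 30 days (April has 30).
May 1, 2192 → Jun 1, 2192: 31 days (May has 31).
Jun 1, 2192 → Jul 1, 2192: 30 days (June has 30).
Jul 1, 2192 → Aug 1, 2192: 31 days (July has 31).
Aug 1, 2192 → Sep 1, 2192: 31 days (August has 31).
Sep 1, 2192 → Oct 1, 2192: 30 days (September has 30).
Oct 1, 2192 → Nov 1, 2192: 31 days (October has 31).
Nov 1, 2192 → Nov 3, 2192: 2 days.
Total: 307 days.
307 mod 7 = 6, so Sunday + 6 = Saturday.

Saturday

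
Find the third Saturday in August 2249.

August 18, 2249

August 1, 2249 is a Wednesday.
The first Saturday is therefore August 4 (3 days later).
The third Saturday is 4 + 2×7 = August 18.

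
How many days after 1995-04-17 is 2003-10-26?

3114

Apr 17, 1995 → Apr 17, 1996: 366 days (Feb 29, 1996 is in that span).
Apr 17, 1996 → Apr 17, 1997: 365 days.
Apr 17, 1997 → Apr 17, 1998: 365 days.
Apr 17, 1998 → Apr 17, 1999: 365 days.
Apr 17, 1999 → Apr 17, 2000: 366 days (Feb 29, 2000 is in that span).
Apr 17, 2000 → Apr 17, 2001: 365 days.
Apr 17, 2001 → Apr 17, 2002: 365 days.
Apr 17, 2002 → Apr 17, 2003: 365 days.
Apr 17, 2003 → May 17, 2003: 30 days (April has 30).
May 17, 2003 → Jun 17, 2003: 31 days (May has 31).
Jun 17, 2003 → Jul 17, 2003: 30 days (June has 30).
Jul 17, 2003 → Aug 17, 2003: 31 days (July has 31).
Aug 17, 2003 → Sep 17, 2003: 31 days (August has 31).
Sep 17, 2003 → Oct 17, 2003: 30 days (September has 30).
Oct 17, 2003 → Oct 26, 2003: 9 days.
Total: 3114 days.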